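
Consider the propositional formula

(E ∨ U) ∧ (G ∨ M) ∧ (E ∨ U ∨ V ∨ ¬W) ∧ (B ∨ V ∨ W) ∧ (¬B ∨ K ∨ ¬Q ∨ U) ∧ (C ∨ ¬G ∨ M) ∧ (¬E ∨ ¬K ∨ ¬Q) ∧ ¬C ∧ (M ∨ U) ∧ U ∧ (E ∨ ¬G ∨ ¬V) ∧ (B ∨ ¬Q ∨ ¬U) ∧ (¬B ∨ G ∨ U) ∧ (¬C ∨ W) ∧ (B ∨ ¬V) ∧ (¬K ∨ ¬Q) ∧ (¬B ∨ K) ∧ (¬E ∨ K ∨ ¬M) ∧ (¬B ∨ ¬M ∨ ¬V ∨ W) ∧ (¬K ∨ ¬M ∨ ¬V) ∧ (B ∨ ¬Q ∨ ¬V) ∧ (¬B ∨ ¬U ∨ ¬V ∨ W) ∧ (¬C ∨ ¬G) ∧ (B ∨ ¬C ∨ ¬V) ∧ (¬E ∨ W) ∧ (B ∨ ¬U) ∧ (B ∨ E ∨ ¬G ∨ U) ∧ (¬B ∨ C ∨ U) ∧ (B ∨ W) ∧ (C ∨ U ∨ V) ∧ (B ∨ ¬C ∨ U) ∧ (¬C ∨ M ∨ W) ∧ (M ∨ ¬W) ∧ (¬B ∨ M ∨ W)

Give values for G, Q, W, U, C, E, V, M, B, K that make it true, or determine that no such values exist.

G=F, Q=F, W=F, U=T, C=F, E=F, V=F, M=T, B=T, K=T

Unit clause (¬C) forces C = False.
Unit clause (U) forces U = True.
In (B ∨ ¬U) only B is left, so B = True.
In (¬B ∨ K) only K is left, so K = True.
In (¬K ∨ ¬Q) only ¬Q is left, so Q = False.
Set G = False.
  then (G ∨ M) forces M = True.
  then (¬K ∨ ¬M ∨ ¬V) forces V = False.
Set W = False.
  then (¬E ∨ W) forces E = False.
All clauses satisfied.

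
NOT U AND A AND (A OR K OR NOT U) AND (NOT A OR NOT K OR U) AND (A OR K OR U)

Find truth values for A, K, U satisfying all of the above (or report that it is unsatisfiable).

Unit clause (NOT U) forces U = False.
Unit clause (A) forces A = True.
In (NOT A OR NOT K OR U) only NOT K is left, so K = False.
Check each clause:
  (NOT U): NOT U holds.
  (A): A holds.
  (A OR K OR NOT U): A holds.
  (NOT A OR NOT K OR U): NOT K holds.
  (A OR K OR U): A holds.
All clauses satisfied.

A=T; K=F; U=F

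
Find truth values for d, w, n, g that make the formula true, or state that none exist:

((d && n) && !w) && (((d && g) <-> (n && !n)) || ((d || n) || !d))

d = True; w = False; n = True; g = False

  (d && n) && !w = True
    d && n = True
    !w = True
  ((d && g) <-> (n && !n)) || ((d || n) || !d) = True
    (d && g) <-> (n && !n) = True
      d && g = False
      n && !n = False
        !n = False
    (d || n) || !d = True
      d || n = True
      !d = False
Both conjuncts True, so the formula holds.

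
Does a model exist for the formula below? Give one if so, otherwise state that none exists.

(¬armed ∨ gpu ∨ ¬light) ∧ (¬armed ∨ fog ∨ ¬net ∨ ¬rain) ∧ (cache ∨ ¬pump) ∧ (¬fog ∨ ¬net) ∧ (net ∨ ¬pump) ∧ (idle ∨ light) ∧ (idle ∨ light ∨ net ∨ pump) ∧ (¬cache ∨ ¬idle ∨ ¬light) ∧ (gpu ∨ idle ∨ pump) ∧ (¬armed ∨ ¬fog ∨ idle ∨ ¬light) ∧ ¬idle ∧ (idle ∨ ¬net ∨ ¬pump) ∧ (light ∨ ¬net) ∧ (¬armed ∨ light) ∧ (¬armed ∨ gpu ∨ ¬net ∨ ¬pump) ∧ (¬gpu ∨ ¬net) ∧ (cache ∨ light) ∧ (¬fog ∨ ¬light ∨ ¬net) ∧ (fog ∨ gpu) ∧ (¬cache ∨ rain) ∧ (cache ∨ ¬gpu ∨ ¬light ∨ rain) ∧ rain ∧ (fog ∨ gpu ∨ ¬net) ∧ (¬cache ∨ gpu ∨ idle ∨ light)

armed: False, cache: False, rain: True, idle: False, pump: False, fog: True, gpu: True, light: True, net: False

Unit clause (¬idle) forces idle = False.
Unit clause (rain) forces rain = True.
In (idle ∨ light) only light is left, so light = True.
Set armed = False.
Set cache = False.
  then (cache ∨ ¬pump) forces pump = False.
  then (gpu ∨ idle ∨ pump) forces gpu = True.
  then (¬gpu ∨ ¬net) forces net = False.
Set fog = True.
All clauses satisfied.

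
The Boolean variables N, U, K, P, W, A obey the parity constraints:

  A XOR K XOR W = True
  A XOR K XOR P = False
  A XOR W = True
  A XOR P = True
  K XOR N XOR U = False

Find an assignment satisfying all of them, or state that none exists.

Adding constraints 1, 2, 3, 4 mod 2: every variable appears an even number of times on the left, so the left side is 0.
But the right sides sum to 1 (mod 2). 0 ≠ 1 — the system is inconsistent.

No satisfying assignment exists.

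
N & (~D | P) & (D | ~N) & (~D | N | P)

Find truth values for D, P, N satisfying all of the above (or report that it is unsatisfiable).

D = True, P = True, N = True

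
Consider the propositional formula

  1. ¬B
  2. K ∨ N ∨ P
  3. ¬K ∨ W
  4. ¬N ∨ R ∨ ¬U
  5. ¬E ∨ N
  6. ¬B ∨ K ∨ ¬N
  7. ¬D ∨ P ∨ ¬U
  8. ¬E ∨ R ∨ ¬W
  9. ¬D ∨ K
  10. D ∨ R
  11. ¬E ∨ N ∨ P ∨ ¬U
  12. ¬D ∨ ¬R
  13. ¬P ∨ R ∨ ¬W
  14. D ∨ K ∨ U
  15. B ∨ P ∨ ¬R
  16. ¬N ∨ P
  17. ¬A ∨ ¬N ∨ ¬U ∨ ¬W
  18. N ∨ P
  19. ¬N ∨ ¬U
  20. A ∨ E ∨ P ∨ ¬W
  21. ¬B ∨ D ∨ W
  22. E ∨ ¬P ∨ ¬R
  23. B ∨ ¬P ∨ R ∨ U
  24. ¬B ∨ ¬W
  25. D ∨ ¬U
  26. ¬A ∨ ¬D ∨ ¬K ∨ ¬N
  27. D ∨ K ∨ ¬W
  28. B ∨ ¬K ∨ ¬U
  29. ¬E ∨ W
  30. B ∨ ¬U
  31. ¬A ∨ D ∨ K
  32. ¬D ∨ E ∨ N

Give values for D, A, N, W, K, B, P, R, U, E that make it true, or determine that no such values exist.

D: False, A: False, N: True, W: True, K: True, B: False, P: True, R: True, U: False, E: True

Unit clause (¬B) forces B = False.
In (B ∨ ¬U) only ¬U is left, so U = False.
Set D = False.
  then (D ∨ R) forces R = True.
  then (D ∨ K ∨ U) forces K = True.
  then (B ∨ P ∨ ¬R) forces P = True.
  then (E ∨ ¬P ∨ ¬R) forces E = True.
  then (¬E ∨ W) forces W = True.
  then (¬E ∨ N) forces N = True.
Set A = False.
All clauses satisfied.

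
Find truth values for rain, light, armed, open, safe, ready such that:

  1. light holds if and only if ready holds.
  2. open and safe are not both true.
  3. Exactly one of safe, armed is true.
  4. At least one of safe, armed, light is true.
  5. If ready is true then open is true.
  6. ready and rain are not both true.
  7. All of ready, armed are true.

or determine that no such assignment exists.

rain = False, light = True, armed = True, open = True, safe = False, ready = True

  (1) light=T, ready=T — same ✓
  (2) open=T, safe=F — not both ✓
  (3) {safe, armed}: 1 true — exactly one ✓
  (4) {safe, armed, light}: 2 true — at least one ✓
  (5) ready=T ⇒ open: T ✓
  (6) ready=T, rain=F — not both ✓
  (7) {ready, armed}: all 2 true ✓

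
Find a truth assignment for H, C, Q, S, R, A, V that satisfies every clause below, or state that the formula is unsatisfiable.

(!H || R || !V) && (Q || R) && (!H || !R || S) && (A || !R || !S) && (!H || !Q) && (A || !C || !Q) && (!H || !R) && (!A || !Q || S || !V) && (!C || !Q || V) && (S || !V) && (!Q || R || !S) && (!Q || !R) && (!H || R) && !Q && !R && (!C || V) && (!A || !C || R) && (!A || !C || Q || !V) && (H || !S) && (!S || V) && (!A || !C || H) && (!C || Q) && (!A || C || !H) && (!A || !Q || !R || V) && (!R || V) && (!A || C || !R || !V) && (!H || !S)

Unsatisfiable

Case Q = True:
  Clause (!Q) is falsified — contradiction.
Case Q = False:
  (Q || R) forces R = True.
  Clause (!R) is falsified — contradiction.
Both cases fail, so the formula is unsatisfiable.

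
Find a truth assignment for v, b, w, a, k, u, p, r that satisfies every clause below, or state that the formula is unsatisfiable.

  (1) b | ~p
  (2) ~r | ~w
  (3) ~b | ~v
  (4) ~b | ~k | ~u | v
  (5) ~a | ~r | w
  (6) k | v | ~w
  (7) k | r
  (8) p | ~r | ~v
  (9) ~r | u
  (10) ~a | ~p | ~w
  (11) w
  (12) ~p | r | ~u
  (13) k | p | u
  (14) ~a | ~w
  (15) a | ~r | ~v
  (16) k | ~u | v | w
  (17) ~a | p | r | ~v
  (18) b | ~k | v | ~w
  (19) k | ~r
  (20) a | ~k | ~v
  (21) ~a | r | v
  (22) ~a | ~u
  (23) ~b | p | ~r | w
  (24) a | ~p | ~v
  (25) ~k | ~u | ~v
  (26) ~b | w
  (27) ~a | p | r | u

Unit clause (w) forces w = True.
In (~a | ~w) only ~a is left, so a = False.
In (~r | ~w) only ~r is left, so r = False.
In (k | r) only k is left, so k = True.
In (a | ~k | ~v) only ~v is left, so v = False.
In (b | ~k | v | ~w) only b is left, so b = True.
In (~b | ~k | ~u | v) only ~u is left, so u = False.
Set p = True.
All clauses satisfied.

v=F; b=T; w=T; a=F; k=T; u=F; p=T; r=F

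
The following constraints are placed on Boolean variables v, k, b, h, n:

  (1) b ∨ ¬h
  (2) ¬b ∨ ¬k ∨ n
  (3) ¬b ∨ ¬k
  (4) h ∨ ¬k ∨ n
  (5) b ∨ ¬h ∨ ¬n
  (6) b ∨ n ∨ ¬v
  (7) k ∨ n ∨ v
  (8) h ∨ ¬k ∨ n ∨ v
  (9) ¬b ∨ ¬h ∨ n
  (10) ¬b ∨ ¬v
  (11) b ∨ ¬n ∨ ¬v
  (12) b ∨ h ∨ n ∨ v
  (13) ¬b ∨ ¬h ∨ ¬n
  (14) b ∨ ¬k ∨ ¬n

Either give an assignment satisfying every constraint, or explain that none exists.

Try v = True:
  (¬b ∨ ¬v) forces b = False.
  (b ∨ ¬h) forces h = False.
  (b ∨ n ∨ ¬v) forces n = True.
  clause (b ∨ ¬n ∨ ¬v) is falsified — backtrack.
So v = False.
Try k = True:
  (¬b ∨ ¬k) forces b = False.
  (b ∨ ¬h) forces h = False.
  (h ∨ ¬k ∨ n) forces n = True.
  clause (b ∨ ¬k ∨ ¬n) is falsified — backtrack.
So k = False.
  then (k ∨ n ∨ v) forces n = True.
Set b = False.
  then (b ∨ ¬h) forces h = False.
All clauses satisfied.

v: False, k: False, b: False, h: False, n: True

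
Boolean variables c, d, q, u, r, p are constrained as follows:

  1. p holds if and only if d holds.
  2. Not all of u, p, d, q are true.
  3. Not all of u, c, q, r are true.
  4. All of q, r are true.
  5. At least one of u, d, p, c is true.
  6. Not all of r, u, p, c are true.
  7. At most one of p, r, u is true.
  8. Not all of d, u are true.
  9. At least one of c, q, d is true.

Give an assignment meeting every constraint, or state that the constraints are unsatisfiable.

c = True; d = False; q = True; u = False; r = True; p = False

  (1) p=F, d=F — same ✓
  (2) {u, p, d, q}: 1/4 true — not all ✓
  (3) {u, c, q, r}: 3/4 true — not all ✓
  (4) {q, r}: all 2 true ✓
  (5) {u, d, p, c}: 1 true — at least one ✓
  (6) {r, u, p, c}: 2/4 true — not all ✓
  (7) {p, r, u}: 1 true — at most one ✓
  (8) {d, u}: 0/2 true — not all ✓
  (9) {c, q, d}: 2 true — at least one ✓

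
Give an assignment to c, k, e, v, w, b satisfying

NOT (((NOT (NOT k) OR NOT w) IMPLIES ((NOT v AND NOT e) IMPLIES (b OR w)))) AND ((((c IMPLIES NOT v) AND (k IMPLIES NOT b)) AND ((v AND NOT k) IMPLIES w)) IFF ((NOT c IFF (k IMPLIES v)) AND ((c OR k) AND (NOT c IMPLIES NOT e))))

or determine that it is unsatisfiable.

c=T, k=T, e=F, v=F, w=F, b=F

  NOT (((NOT (NOT k) OR NOT w) IMPLIES ((NOT v AND NOT e) IMPLIES (b OR w)))) = True
    (NOT (NOT k) OR NOT w) IMPLIES ((NOT v AND NOT e) IMPLIES (b OR w)) = False
      NOT (NOT k) OR NOT w = True
        NOT (NOT k) = True
          NOT k = False
        NOT w = True
      (NOT v AND NOT e) IMPLIES (b OR w) = False
        NOT v AND NOT e = True
          NOT v = True
          NOT e = True
        b OR w = False
  (((c IMPLIES NOT v) AND (k IMPLIES NOT b)) AND ((v AND NOT k) IMPLIES w)) IFF ((NOT c IFF (k IMPLIES v)) AND ((c OR k) AND (NOT c IMPLIES NOT e))) = True
    ((c IMPLIES NOT v) AND (k IMPLIES NOT b)) AND ((v AND NOT k) IMPLIES w) = True
      (c IMPLIES NOT v) AND (k IMPLIES NOT b) = True
        c IMPLIES NOT v = True
          NOT v = True
        k IMPLIES NOT b = True
          NOT b = True
      (v AND NOT k) IMPLIES w = True
        v AND NOT k = False
          NOT k = False
    (NOT c IFF (k IMPLIES v)) AND ((c OR k) AND (NOT c IMPLIES NOT e)) = True
      NOT c IFF (k IMPLIES v) = True
        NOT c = False
        k IMPLIES v = False
      (c OR k) AND (NOT c IMPLIES NOT e) = True
        c OR k = True
        NOT c IMPLIES NOT e = True
          NOT c = False
          NOT e = True
Both conjuncts True, so the formula holds.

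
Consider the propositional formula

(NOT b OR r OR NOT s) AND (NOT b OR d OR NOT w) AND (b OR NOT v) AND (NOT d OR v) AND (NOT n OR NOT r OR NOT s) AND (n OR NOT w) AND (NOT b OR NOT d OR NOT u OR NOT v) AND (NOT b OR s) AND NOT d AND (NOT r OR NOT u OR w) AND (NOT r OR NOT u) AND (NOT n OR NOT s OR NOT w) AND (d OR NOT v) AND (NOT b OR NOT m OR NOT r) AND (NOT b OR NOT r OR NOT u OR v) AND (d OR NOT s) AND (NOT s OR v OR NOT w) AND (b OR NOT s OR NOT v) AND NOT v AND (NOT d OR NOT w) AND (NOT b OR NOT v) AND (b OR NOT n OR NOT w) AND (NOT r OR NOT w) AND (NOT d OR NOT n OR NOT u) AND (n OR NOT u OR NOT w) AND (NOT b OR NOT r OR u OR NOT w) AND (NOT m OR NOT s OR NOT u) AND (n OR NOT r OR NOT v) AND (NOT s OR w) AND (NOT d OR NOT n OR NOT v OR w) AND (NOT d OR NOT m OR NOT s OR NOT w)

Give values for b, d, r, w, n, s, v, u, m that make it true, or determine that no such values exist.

Unit clause (NOT d) forces d = False.
In (d OR NOT v) only NOT v is left, so v = False.
In (d OR NOT s) only NOT s is left, so s = False.
In (NOT b OR s) only NOT b is left, so b = False.
Set r = True.
  then (NOT r OR NOT u) forces u = False.
  then (NOT r OR NOT w) forces w = False.
Set n = False.
Set m = True.
All clauses satisfied.

b = False, d = False, r = True, w = False, n = False, s = False, v = False, u = False, m = True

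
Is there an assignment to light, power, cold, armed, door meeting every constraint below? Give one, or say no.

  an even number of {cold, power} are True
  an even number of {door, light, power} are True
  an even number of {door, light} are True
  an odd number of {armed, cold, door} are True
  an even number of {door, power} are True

light=F, power=F, cold=F, armed=T, door=F

{cold, power}: 0 true → even ✓
{door, light, power}: 0 true → even ✓
{door, light}: 0 true → even ✓
{armed, cold, door}: 1 true → odd ✓
{door, power}: 0 true → even ✓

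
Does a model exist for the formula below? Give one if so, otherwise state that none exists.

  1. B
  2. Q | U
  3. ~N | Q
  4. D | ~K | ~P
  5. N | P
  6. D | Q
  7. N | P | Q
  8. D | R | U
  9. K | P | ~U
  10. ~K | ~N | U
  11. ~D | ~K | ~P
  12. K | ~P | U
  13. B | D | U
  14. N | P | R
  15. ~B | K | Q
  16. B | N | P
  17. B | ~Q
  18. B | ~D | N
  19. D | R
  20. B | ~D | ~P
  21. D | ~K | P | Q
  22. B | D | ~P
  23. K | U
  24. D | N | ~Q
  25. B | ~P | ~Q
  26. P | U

U=T, B=T, D=T, Q=T, N=F, R=T, P=T, K=F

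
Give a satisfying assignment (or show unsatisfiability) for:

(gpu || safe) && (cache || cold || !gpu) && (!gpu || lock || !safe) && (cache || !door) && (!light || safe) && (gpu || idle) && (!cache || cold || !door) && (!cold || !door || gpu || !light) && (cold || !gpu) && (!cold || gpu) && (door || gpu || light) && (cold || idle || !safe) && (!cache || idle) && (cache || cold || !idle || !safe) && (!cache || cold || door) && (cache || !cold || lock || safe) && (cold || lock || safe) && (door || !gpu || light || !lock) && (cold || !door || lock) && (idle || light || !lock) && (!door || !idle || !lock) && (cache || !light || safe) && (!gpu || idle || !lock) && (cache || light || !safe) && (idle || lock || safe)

Set light = False.
Set idle = True.
Set cache = True.
Set lock = False.
Set gpu = True.
  then (!gpu || lock || !safe) forces safe = False.
  then (cold || !gpu) forces cold = True.
Set door = False.
All clauses satisfied.

light = False, idle = True, cache = True, lock = False, gpu = True, safe = False, door = False, cold = True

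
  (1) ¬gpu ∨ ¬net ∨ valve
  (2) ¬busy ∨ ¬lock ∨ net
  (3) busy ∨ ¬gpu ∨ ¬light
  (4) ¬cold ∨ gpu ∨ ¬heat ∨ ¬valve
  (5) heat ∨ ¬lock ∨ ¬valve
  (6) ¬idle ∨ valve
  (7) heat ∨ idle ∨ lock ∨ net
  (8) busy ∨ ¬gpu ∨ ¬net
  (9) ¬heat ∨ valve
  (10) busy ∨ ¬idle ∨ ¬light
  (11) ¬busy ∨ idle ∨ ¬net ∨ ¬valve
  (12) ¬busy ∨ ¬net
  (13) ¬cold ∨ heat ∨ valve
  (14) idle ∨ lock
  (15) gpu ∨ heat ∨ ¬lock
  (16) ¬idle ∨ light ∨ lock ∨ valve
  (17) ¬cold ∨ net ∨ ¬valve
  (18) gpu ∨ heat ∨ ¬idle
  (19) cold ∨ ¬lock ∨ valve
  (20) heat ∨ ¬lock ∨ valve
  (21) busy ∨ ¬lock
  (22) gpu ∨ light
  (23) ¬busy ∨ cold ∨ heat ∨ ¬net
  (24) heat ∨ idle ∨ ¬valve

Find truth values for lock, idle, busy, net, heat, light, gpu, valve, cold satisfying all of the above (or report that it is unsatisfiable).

Try lock = True:
  (busy ∨ ¬lock) forces busy = True.
  (¬busy ∨ ¬lock ∨ net) forces net = True.
  clause (¬busy ∨ ¬net) is falsified — backtrack.
So lock = False.
  then (idle ∨ lock) forces idle = True.
  then (¬idle ∨ valve) forces valve = True.
Set busy = True.
  then (¬busy ∨ ¬net) forces net = False.
  then (¬cold ∨ net ∨ ¬valve) forces cold = False.
Set heat = False.
  then (gpu ∨ heat ∨ ¬idle) forces gpu = True.
Set light = True.
All clauses satisfied.

lock = False, idle = True, busy = True, net = False, heat = False, light = True, gpu = True, valve = True, cold = False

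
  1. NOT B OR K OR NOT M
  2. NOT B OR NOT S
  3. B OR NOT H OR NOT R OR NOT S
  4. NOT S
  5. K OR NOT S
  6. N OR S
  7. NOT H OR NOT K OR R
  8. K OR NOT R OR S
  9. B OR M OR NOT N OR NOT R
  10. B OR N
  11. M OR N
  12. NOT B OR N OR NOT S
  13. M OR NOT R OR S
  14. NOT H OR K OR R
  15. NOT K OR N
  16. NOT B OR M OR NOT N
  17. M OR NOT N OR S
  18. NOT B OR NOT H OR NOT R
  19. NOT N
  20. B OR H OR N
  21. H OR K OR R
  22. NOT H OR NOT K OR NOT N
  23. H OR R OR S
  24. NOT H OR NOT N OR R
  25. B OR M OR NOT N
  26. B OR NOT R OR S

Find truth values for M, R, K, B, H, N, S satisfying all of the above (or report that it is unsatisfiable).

No satisfying assignment exists.

Case N = True:
  Clause (NOT N) is falsified — contradiction.
Case N = False:
  (NOT S) forces S = False.
  Clause (N OR S) is falsified — contradiction.
Both cases fail, so the formula is unsatisfiable.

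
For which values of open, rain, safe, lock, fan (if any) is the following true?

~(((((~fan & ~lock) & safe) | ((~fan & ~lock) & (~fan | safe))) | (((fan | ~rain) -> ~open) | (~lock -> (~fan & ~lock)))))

open = True; rain = False; safe = True; lock = False; fan = True

  ~(((((~fan & ~lock) & safe) | ((~fan & ~lock) & (~fan | safe))) | (((fan | ~rain) -> ~open) | (~lock -> (~fan & ~lock))))) = True
    (((~fan & ~lock) & safe) | ((~fan & ~lock) & (~fan | safe))) | (((fan | ~rain) -> ~open) | (~lock -> (~fan & ~lock))) = False
      ((~fan & ~lock) & safe) | ((~fan & ~lock) & (~fan | safe)) = False
        (~fan & ~lock) & safe = False
          ~fan & ~lock = False
            ~fan = False
            ~lock = True
        (~fan & ~lock) & (~fan | safe) = False
          ~fan & ~lock = False
            ~fan = False
            ~lock = True
          ~fan | safe = True
            ~fan = False
      ((fan | ~rain) -> ~open) | (~lock -> (~fan & ~lock)) = False
        (fan | ~rain) -> ~open = False
          fan | ~rain = True
            ~rain = True
          ~open = False
        ~lock -> (~fan & ~lock) = False
          ~lock = True
          ~fan & ~lock = False
            ~fan = False
            ~lock = True
The formula evaluates to True.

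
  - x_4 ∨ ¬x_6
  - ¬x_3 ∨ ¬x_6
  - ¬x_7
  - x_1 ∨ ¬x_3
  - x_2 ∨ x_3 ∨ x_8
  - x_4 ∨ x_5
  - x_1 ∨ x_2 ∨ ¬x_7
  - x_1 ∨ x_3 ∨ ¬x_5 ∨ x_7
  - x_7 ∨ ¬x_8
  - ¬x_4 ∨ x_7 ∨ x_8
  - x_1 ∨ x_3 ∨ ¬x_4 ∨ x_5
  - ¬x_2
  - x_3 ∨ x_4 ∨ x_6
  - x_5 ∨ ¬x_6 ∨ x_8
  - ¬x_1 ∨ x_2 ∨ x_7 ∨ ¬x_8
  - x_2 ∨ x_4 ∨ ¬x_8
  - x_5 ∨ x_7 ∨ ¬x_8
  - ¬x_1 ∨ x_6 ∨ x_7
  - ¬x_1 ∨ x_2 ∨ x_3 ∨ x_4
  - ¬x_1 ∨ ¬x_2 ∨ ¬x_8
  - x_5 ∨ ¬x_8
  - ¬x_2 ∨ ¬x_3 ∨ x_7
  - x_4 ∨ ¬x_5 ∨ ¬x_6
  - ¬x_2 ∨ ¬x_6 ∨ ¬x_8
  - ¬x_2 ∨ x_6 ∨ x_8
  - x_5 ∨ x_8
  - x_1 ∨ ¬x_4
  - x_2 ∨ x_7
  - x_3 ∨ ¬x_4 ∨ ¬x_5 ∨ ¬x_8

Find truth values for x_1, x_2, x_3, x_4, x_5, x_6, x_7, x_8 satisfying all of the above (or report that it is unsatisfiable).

Unsatisfiable

Case x_2 = True:
  Clause (¬x_2) is falsified — contradiction.
Case x_2 = False:
  (¬x_7) forces x_7 = False.
  Clause (x_2 ∨ x_7) is falsified — contradiction.
Both cases fail, so the formula is unsatisfiable.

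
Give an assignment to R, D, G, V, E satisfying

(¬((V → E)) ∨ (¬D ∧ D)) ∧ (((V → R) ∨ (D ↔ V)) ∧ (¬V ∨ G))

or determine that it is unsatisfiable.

R=T, D=F, G=T, V=T, E=F

  ¬((V → E)) ∨ (¬D ∧ D) = True
    ¬((V → E)) = True
      V → E = False
    ¬D ∧ D = False
      ¬D = True
  ((V → R) ∨ (D ↔ V)) ∧ (¬V ∨ G) = True
    (V → R) ∨ (D ↔ V) = True
      V → R = True
      D ↔ V = False
    ¬V ∨ G = True
      ¬V = False
Both conjuncts True, so the formula holds.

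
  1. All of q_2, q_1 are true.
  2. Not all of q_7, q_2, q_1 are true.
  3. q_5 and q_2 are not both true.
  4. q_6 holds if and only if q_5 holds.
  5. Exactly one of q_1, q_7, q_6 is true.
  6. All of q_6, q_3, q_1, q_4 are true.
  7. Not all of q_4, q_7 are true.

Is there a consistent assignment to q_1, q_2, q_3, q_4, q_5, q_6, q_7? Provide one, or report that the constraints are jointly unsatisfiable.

UNSATISFIABLE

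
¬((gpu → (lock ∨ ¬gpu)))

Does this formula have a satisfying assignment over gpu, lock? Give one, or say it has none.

gpu: True; lock: False

  ¬((gpu → (lock ∨ ¬gpu))) = True
    gpu → (lock ∨ ¬gpu) = False
      lock ∨ ¬gpu = False
        ¬gpu = False
The formula evaluates to True.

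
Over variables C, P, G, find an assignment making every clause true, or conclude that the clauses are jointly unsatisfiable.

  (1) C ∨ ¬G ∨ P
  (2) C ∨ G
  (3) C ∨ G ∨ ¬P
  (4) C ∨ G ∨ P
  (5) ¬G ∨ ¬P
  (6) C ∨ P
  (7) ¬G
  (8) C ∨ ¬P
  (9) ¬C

Unsatisfiable

Case C = True:
  Clause (¬C) is falsified — contradiction.
Case C = False:
  (C ∨ G) forces G = True.
  Clause (¬G) is falsified — contradiction.
Both cases fail, so the formula is unsatisfiable.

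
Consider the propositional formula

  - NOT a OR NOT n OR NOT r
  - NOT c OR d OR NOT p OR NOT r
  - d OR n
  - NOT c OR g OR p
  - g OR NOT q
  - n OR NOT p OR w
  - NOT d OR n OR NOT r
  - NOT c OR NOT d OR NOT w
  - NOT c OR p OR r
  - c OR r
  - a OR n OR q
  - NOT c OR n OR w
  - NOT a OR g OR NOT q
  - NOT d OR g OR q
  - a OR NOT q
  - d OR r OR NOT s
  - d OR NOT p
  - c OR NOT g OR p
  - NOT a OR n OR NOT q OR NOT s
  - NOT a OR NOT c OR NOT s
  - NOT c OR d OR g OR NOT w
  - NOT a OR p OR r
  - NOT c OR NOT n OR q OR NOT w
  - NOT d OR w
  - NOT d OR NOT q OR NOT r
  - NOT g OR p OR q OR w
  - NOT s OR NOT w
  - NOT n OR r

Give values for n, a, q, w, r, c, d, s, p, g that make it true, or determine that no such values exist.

n = True, a = False, q = False, w = True, r = True, c = False, d = True, s = False, p = True, g = True

Try n = False:
  (d OR n) forces d = True.
  (NOT d OR n OR NOT r) forces r = False.
  (c OR r) forces c = True.
  (NOT c OR NOT d OR NOT w) forces w = False.
  clause (NOT c OR n OR w) is falsified — backtrack.
So n = True.
  then (NOT n OR r) forces r = True.
  then (NOT a OR NOT n OR NOT r) forces a = False.
  then (a OR NOT q) forces q = False.
Set w = True.
  then (NOT c OR NOT n OR q OR NOT w) forces c = False.
  then (NOT s OR NOT w) forces s = False.
Set d = True.
  then (NOT d OR g OR q) forces g = True.
  then (c OR NOT g OR p) forces p = True.
All clauses satisfied.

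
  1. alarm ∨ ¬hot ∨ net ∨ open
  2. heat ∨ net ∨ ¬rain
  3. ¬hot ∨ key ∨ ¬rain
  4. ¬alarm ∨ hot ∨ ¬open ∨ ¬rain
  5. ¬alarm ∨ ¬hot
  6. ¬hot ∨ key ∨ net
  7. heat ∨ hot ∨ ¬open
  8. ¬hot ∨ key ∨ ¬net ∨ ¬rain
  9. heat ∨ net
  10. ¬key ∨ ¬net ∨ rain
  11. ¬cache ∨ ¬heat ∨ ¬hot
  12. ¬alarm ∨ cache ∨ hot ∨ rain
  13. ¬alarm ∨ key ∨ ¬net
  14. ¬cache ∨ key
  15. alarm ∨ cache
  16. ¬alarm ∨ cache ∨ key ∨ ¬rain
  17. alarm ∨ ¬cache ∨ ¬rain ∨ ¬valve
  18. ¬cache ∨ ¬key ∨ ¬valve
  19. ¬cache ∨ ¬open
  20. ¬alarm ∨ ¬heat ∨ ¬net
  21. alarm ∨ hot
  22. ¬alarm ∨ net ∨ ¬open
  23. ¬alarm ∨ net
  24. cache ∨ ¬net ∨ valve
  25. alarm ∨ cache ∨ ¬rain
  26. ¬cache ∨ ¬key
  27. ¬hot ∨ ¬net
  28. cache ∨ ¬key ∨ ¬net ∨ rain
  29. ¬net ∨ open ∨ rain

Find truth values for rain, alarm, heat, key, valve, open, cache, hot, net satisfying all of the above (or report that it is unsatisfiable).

Set rain = True.
Try alarm = False:
  (alarm ∨ cache) forces cache = True.
  (¬cache ∨ key) forces key = True.
  clause (¬cache ∨ ¬key) is falsified — backtrack.
So alarm = True.
  then (¬alarm ∨ ¬hot) forces hot = False.
  then (¬alarm ∨ net) forces net = True.
  then (¬alarm ∨ hot ∨ ¬open ∨ ¬rain) forces open = False.
  then (¬alarm ∨ key ∨ ¬net) forces key = True.
  then (¬alarm ∨ ¬heat ∨ ¬net) forces heat = False.
  then (¬cache ∨ ¬key) forces cache = False.
  then (cache ∨ ¬net ∨ valve) forces valve = True.
All clauses satisfied.

rain: True, alarm: True, heat: False, key: True, valve: True, open: False, cache: False, hot: False, net: True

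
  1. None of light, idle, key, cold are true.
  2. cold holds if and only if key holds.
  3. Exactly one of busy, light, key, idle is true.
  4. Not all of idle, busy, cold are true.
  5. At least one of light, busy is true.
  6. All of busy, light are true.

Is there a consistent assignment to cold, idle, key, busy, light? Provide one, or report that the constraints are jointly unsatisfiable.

The formula is unsatisfiable.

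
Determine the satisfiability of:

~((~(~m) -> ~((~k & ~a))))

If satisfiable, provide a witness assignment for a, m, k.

a: False, m: True, k: False

  ~((~(~m) -> ~((~k & ~a)))) = True
    ~(~m) -> ~((~k & ~a)) = False
      ~(~m) = True
        ~m = False
      ~((~k & ~a)) = False
        ~k & ~a = True
          ~k = True
          ~a = True
The formula evaluates to True.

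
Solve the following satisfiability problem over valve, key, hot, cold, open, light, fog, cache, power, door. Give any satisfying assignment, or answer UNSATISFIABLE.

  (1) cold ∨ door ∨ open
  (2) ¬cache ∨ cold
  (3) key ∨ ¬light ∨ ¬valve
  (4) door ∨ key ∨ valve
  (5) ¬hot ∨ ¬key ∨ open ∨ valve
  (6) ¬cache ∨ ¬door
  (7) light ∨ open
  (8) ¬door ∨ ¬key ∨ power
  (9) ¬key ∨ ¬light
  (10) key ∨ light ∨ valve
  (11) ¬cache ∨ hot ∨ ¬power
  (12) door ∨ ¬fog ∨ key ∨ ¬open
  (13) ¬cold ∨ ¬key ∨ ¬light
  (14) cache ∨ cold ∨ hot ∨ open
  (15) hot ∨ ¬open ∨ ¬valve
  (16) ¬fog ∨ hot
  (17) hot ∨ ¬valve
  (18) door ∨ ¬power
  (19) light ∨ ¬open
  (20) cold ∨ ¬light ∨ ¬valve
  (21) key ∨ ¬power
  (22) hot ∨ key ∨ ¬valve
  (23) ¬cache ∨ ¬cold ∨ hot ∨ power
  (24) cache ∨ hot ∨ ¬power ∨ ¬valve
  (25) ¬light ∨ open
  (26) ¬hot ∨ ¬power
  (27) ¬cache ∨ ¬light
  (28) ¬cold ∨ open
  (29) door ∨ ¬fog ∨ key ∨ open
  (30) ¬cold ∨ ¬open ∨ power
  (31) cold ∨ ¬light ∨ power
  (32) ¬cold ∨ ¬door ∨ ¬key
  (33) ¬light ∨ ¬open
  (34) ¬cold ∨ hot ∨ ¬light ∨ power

Case open = True:
  (light ∨ ¬open) forces light = True.
  Clause (¬light ∨ ¬open) is falsified — contradiction.
Case open = False:
  (light ∨ open) forces light = True.
  Clause (¬light ∨ open) is falsified — contradiction.
Both cases fail, so the formula is unsatisfiable.

Unsatisfiable — no assignment works.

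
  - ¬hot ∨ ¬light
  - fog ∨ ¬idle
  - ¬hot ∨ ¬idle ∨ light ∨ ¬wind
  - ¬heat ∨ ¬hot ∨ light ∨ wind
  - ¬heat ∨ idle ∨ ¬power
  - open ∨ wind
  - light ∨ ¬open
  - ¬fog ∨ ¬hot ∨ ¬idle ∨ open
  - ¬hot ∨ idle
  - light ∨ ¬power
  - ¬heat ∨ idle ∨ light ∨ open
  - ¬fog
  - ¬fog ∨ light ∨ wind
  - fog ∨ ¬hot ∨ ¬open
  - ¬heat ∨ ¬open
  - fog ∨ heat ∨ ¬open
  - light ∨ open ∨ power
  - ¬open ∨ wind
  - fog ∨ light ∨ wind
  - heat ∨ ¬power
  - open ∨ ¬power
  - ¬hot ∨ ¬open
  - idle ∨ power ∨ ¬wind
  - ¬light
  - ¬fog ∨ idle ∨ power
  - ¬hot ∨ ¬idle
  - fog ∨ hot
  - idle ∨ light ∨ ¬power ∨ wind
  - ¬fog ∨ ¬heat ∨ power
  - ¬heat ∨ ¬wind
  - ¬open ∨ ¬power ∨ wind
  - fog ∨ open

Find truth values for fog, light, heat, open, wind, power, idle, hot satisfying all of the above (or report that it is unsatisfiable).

Unsatisfiable — no assignment works.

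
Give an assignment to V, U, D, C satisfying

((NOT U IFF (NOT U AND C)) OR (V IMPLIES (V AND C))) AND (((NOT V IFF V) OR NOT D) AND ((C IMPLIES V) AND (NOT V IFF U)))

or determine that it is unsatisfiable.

V: False, U: True, D: False, C: False

  (NOT U IFF (NOT U AND C)) OR (V IMPLIES (V AND C)) = True
    NOT U IFF (NOT U AND C) = True
      NOT U = False
      NOT U AND C = False
        NOT U = False
    V IMPLIES (V AND C) = True
      V AND C = False
  ((NOT V IFF V) OR NOT D) AND ((C IMPLIES V) AND (NOT V IFF U)) = True
    (NOT V IFF V) OR NOT D = True
      NOT V IFF V = False
        NOT V = True
      NOT D = True
    (C IMPLIES V) AND (NOT V IFF U) = True
      C IMPLIES V = True
      NOT V IFF U = True
        NOT V = True
Both conjuncts True, so the formula holds.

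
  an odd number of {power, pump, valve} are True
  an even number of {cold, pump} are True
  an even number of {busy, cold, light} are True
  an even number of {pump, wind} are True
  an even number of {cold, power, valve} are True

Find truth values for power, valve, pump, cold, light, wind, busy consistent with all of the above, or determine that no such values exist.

Adding constraints 1, 2, 5 mod 2: every variable appears an even number of times on the left, so the left side is 0.
But the right sides sum to 1 (mod 2). 0 ≠ 1 — the system is inconsistent.

No satisfying assignment exists.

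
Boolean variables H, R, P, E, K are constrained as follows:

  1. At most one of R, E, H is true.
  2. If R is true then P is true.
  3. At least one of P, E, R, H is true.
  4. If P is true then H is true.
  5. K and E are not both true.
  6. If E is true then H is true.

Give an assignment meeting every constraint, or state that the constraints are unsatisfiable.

H=T, R=F, P=F, E=F, K=T

  (1) {R, E, H}: 1 true — at most one ✓
  (2) R=F ⇒ P: vacuous ✓
  (3) {P, E, R, H}: 1 true — at least one ✓
  (4) P=F ⇒ H: vacuous ✓
  (5) K=T, E=F — not both ✓
  (6) E=F ⇒ H: vacuous ✓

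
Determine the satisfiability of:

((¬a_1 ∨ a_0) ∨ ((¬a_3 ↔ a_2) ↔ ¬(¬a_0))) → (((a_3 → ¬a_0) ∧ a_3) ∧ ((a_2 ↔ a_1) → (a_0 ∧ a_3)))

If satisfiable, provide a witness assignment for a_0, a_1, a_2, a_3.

a_0 = False, a_1 = True, a_2 = True, a_3 = False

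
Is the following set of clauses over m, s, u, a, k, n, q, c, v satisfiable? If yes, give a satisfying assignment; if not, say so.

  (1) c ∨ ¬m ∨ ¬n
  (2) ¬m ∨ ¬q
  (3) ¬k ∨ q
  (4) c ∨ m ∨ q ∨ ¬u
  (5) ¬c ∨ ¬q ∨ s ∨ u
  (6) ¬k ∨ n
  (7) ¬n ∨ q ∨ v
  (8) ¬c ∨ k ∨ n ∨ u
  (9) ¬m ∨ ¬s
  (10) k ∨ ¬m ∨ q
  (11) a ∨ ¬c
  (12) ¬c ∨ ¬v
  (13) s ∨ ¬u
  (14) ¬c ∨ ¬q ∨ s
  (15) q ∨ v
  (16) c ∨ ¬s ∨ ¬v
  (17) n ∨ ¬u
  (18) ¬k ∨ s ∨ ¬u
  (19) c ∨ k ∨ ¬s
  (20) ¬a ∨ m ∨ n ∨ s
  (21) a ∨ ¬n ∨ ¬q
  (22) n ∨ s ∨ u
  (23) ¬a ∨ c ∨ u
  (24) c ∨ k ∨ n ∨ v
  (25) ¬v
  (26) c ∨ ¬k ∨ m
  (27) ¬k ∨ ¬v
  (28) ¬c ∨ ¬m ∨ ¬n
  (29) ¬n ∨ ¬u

m = False; s = True; u = False; a = True; k = False; n = True; q = True; c = True; v = False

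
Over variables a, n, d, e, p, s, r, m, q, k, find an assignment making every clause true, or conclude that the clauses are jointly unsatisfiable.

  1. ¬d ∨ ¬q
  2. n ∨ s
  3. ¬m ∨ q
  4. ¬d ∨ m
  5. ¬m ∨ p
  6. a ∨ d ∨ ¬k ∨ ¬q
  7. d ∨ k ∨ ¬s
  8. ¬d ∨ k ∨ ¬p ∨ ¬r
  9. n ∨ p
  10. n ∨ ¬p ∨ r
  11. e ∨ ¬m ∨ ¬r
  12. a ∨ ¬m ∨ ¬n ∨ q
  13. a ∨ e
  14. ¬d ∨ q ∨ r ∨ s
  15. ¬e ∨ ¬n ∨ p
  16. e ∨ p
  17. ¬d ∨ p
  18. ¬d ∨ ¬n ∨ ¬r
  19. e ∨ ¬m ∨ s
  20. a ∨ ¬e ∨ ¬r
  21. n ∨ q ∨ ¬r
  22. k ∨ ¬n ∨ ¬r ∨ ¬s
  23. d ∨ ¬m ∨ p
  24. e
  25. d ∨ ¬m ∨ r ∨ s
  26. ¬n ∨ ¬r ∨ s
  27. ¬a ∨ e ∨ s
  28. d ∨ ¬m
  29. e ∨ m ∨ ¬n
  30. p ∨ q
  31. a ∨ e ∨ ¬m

Unit clause (e) forces e = True.
Set a = True.
Set n = False.
  then (n ∨ s) forces s = True.
  then (n ∨ p) forces p = True.
  then (n ∨ ¬p ∨ r) forces r = True.
  then (n ∨ q ∨ ¬r) forces q = True.
  then (¬d ∨ ¬q) forces d = False.
  then (d ∨ k ∨ ¬s) forces k = True.
  then (d ∨ ¬m) forces m = False.
All clauses satisfied.

a=T, n=F, d=F, e=T, p=T, s=T, r=T, m=F, q=T, k=T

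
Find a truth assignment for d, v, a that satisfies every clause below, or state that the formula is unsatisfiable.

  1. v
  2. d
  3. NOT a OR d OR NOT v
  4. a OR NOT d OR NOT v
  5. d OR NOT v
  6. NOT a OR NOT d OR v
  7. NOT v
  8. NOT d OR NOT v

Case v = True:
  Clause (NOT v) is falsified — contradiction.
Case v = False:
  Clause (v) is falsified — contradiction.
Both cases fail, so the formula is unsatisfiable.

Unsatisfiable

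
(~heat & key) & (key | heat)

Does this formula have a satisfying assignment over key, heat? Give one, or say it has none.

key=T, heat=F

  ~heat & key = True
    ~heat = True
  key | heat = True
Both conjuncts True, so the formula holds.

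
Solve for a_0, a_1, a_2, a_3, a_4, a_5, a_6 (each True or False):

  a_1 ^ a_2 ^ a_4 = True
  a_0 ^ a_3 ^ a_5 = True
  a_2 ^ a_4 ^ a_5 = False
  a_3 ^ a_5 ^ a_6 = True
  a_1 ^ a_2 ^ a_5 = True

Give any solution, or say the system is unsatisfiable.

a_0=F, a_1=T, a_2=F, a_3=T, a_4=F, a_5=F, a_6=F

a_1 ^ a_2 ^ a_4 = T ^ F ^ F = True ✓
a_0 ^ a_3 ^ a_5 = F ^ T ^ F = True ✓
a_2 ^ a_4 ^ a_5 = F ^ F ^ F = False ✓
a_3 ^ a_5 ^ a_6 = T ^ F ^ F = True ✓
a_1 ^ a_2 ^ a_5 = T ^ F ^ F = True ✓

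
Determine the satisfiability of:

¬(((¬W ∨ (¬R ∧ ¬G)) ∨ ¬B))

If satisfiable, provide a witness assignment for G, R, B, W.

G: False; R: True; B: True; W: True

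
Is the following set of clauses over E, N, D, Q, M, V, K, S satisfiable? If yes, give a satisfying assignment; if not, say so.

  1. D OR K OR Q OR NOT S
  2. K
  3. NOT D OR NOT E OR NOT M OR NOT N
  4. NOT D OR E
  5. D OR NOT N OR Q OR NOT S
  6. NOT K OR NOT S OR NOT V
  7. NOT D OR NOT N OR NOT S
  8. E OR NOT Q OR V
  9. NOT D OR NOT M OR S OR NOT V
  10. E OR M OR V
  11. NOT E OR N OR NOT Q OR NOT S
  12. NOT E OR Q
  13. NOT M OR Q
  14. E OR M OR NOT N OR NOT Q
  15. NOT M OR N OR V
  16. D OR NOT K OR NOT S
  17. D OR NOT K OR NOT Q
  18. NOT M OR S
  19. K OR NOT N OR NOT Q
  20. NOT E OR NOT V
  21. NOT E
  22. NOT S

Unit clause (K) forces K = True.
Unit clause (NOT E) forces E = False.
Unit clause (NOT S) forces S = False.
In (NOT D OR E) only NOT D is left, so D = False.
In (D OR NOT K OR NOT Q) only NOT Q is left, so Q = False.
In (NOT M OR S) only NOT M is left, so M = False.
In (E OR M OR V) only V is left, so V = True.
Set N = True.
All clauses satisfied.

E = False; N = True; D = False; Q = False; M = False; V = True; K = True; S = False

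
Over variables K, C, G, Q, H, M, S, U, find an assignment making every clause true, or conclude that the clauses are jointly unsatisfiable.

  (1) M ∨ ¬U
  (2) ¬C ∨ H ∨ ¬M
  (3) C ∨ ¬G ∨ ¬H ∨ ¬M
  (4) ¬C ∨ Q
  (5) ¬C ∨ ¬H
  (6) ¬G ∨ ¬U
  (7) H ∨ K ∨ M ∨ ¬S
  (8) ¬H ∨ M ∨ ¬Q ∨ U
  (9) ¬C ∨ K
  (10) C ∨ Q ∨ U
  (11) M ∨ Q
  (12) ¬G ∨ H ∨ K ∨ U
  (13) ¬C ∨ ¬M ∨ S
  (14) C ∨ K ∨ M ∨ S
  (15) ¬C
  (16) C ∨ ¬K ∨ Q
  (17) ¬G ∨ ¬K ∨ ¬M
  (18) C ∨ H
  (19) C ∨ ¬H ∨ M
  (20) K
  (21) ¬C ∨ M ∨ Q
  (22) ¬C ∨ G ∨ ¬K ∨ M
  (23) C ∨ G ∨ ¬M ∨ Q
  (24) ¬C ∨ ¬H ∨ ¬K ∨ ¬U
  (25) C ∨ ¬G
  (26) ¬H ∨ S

Unit clause (¬C) forces C = False.
In (C ∨ H) only H is left, so H = True.
In (C ∨ ¬H ∨ M) only M is left, so M = True.
Unit clause (K) forces K = True.
In (C ∨ ¬G) only ¬G is left, so G = False.
In (¬H ∨ S) only S is left, so S = True.
In (C ∨ ¬K ∨ Q) only Q is left, so Q = True.
Set U = False.
All clauses satisfied.

K = True, C = False, G = False, Q = True, H = True, M = True, S = True, U = False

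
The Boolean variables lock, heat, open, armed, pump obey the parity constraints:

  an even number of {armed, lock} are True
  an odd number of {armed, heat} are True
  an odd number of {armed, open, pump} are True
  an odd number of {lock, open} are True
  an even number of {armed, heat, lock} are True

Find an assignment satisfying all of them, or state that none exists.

lock = True; heat = False; open = False; armed = True; pump = False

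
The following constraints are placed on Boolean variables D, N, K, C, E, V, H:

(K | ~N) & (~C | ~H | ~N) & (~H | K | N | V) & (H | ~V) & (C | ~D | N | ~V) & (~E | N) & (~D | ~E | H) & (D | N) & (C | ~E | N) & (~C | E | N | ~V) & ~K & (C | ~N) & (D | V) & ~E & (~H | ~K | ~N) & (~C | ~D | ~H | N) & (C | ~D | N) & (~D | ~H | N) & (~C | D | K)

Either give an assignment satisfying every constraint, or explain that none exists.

Unit clause (~K) forces K = False.
Unit clause (~E) forces E = False.
In (K | ~N) only ~N is left, so N = False.
In (D | N) only D is left, so D = True.
In (C | ~D | N) only C is left, so C = True.
In (~D | ~H | N) only ~H is left, so H = False.
In (H | ~V) only ~V is left, so V = False.
All clauses satisfied.

D: True; N: False; K: False; C: True; E: False; V: False; H: False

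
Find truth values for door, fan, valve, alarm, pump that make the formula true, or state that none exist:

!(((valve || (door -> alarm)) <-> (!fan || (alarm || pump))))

door: False, fan: True, valve: False, alarm: False, pump: False

  !(((valve || (door -> alarm)) <-> (!fan || (alarm || pump)))) = True
    (valve || (door -> alarm)) <-> (!fan || (alarm || pump)) = False
      valve || (door -> alarm) = True
        door -> alarm = True
      !fan || (alarm || pump) = False
        !fan = False
        alarm || pump = False
The formula evaluates to True.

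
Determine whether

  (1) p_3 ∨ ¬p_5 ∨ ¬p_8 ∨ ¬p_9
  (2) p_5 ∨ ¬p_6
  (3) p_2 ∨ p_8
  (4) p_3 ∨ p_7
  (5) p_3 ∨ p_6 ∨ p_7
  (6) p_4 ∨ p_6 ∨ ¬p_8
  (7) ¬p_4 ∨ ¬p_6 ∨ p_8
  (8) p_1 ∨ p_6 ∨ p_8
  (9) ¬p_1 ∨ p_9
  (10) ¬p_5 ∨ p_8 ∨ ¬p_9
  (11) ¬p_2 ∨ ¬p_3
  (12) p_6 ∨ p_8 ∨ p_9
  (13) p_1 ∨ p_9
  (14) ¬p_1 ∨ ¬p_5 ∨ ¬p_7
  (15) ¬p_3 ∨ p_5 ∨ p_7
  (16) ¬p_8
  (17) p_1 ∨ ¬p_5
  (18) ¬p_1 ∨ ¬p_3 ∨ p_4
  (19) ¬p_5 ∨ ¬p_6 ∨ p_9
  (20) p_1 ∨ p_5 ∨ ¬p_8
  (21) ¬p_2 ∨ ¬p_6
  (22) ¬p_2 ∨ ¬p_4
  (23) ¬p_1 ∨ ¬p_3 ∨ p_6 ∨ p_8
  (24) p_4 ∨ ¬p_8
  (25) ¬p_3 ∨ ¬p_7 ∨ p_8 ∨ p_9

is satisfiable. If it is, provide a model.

Unit clause (¬p_8) forces p_8 = False.
In (p_2 ∨ p_8) only p_2 is left, so p_2 = True.
In (¬p_2 ∨ ¬p_3) only ¬p_3 is left, so p_3 = False.
In (¬p_2 ∨ ¬p_6) only ¬p_6 is left, so p_6 = False.
In (¬p_2 ∨ ¬p_4) only ¬p_4 is left, so p_4 = False.
In (p_3 ∨ p_7) only p_7 is left, so p_7 = True.
In (p_1 ∨ p_6 ∨ p_8) only p_1 is left, so p_1 = True.
In (¬p_1 ∨ p_9) only p_9 is left, so p_9 = True.
In (¬p_5 ∨ p_8 ∨ ¬p_9) only ¬p_5 is left, so p_5 = False.
All clauses satisfied.

p_1 = True, p_2 = True, p_3 = False, p_4 = False, p_5 = False, p_6 = False, p_7 = True, p_8 = False, p_9 = True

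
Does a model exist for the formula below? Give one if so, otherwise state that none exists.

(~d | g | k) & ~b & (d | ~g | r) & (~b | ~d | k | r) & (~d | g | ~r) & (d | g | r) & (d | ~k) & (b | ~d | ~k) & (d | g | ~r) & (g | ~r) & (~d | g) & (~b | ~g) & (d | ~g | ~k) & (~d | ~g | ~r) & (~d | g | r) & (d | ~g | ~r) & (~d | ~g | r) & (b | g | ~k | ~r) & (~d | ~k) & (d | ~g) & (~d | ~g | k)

Unsatisfiable

Case g = True:
  (~b) forces b = False.
  (d | ~g) forces d = True.
  (b | ~d | ~k) forces k = False.
  Clause (~d | ~g | k) is falsified — contradiction.
Case g = False:
  (~b) forces b = False.
  (g | ~r) forces r = False.
  (d | g | r) forces d = True.
  Clause (~d | g) is falsified — contradiction.
Both cases fail, so the formula is unsatisfiable.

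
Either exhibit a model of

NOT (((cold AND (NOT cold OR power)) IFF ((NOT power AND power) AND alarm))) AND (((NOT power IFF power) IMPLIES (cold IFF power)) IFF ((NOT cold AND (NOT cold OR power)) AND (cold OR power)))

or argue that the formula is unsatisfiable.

Case power = True: the formula simplifies to NOT (NOT cold) AND NOT cold.
  cold = True: the conjunct NOT cold is False.
  cold = False: the conjunct NOT (NOT cold) becomes NOT (NOT False) = False.
Case power = False: the formula simplifies to NOT (NOT ((cold AND NOT cold))) AND ((NOT cold AND NOT cold) AND cold).
  cold = True: the conjunct NOT (NOT ((cold AND NOT cold))) becomes NOT (NOT False) = False.
  cold = False: the conjunct NOT (NOT ((cold AND NOT cold))) becomes NOT (NOT False) = False.
Both cases fail — unsatisfiable.

No satisfying assignment exists.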